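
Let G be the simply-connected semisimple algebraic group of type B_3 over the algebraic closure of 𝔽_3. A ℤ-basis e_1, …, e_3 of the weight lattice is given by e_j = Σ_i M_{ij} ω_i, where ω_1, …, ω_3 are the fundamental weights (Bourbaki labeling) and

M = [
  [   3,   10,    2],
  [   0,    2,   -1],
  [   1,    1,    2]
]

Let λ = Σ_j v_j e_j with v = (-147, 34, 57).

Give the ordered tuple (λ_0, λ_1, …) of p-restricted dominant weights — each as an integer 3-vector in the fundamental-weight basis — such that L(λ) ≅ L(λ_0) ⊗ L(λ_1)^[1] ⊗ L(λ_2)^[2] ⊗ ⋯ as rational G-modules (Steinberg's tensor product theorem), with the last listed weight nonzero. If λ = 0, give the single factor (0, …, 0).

((1, 2, 1), (1, 0, 0), (1, 1, 0))

Change of basis e → ω: c = M·v where v = (-147, 34, 57):
  c_1 = (3)·(-147) + (10)·(34) + (2)·(57) = 13
  c_2 = (0)·(-147) + (2)·(34) + (-1)·(57) = 11
  c_3 = (1)·(-147) + (1)·(34) + (2)·(57) = 1
Expand coordinatewise in base 3:
  c_1 = 13 = 1·3^0 + 1·3^1 + 1·3^2
  c_2 = 11 = 2·3^0 + 0·3^1 + 1·3^2
  c_3 = 1 = 1·3^0
λ_0 = (1, 2, 1)
λ_1 = (1, 0, 0)
λ_2 = (1, 1, 0)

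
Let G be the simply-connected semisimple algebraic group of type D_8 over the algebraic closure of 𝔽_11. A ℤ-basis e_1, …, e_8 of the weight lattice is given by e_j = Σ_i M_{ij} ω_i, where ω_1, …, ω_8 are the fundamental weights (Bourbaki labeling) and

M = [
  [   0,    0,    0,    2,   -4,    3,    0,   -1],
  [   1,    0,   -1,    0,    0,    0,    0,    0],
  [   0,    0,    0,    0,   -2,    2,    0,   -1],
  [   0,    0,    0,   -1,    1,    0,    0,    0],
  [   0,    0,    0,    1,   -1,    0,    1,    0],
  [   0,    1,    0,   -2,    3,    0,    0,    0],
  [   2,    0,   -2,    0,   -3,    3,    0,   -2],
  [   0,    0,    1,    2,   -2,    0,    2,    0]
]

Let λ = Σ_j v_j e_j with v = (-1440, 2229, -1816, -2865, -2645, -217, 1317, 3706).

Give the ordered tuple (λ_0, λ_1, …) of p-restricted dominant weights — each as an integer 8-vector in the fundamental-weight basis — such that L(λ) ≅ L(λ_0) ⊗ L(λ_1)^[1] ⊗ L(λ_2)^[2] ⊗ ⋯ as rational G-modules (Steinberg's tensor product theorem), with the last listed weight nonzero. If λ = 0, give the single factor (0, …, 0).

Change of basis e → ω: c = M·v where v = (-1440, 2229, -1816, -2865, -2645, -217, 1317, 3706):
  c_1 = (0)·(-1440) + 0·2229 + (0)·(-1816) + (2)·(-2865) + (-4)·(-2645) + (3)·(-217) + 0·1317 + (-1)·(3706) = 493
  c_2 = (1)·(-1440) + 0·2229 + (-1)·(-1816) + (0)·(-2865) + (0)·(-2645) + (0)·(-217) + 0·1317 + 0·3706 = 376
  c_3 = (0)·(-1440) + 0·2229 + (0)·(-1816) + (0)·(-2865) + (-2)·(-2645) + (2)·(-217) + 0·1317 + (-1)·(3706) = 1150
  c_4 = (0)·(-1440) + 0·2229 + (0)·(-1816) + (-1)·(-2865) + (1)·(-2645) + (0)·(-217) + 0·1317 + 0·3706 = 220
  c_5 = (0)·(-1440) + 0·2229 + (0)·(-1816) + (1)·(-2865) + (-1)·(-2645) + (0)·(-217) + 1·1317 + 0·3706 = 1097
  c_6 = (0)·(-1440) + 1·2229 + (0)·(-1816) + (-2)·(-2865) + (3)·(-2645) + (0)·(-217) + 0·1317 + 0·3706 = 24
  c_7 = (2)·(-1440) + 0·2229 + (-2)·(-1816) + (0)·(-2865) + (-3)·(-2645) + (3)·(-217) + 0·1317 + (-2)·(3706) = 624
  c_8 = (0)·(-1440) + 0·2229 + (1)·(-1816) + (2)·(-2865) + (-2)·(-2645) + (0)·(-217) + 2·1317 + 0·3706 = 378
Expand coordinatewise in base 11:
  c_1 = 493 = 9·11^0 + 0·11^1 + 4·11^2
  c_2 = 376 = 2·11^0 + 1·11^1 + 3·11^2
  c_3 = 1150 = 6·11^0 + 5·11^1 + 9·11^2
  c_4 = 220 = 0·11^0 + 9·11^1 + 1·11^2
  c_5 = 1097 = 8·11^0 + 0·11^1 + 9·11^2
  c_6 = 24 = 2·11^0 + 2·11^1
  c_7 = 624 = 8·11^0 + 1·11^1 + 5·11^2
  c_8 = 378 = 4·11^0 + 1·11^1 + 3·11^2
p-restricted factor λ_0 = (9, 2, 6, 0, 8, 2, 8, 4)
p-restricted factor λ_1 = (0, 1, 5, 9, 0, 2, 1, 1)
p-restricted factor λ_2 = (4, 3, 9, 1, 9, 0, 5, 3)

((9, 2, 6, 0, 8, 2, 8, 4), (0, 1, 5, 9, 0, 2, 1, 1), (4, 3, 9, 1, 9, 0, 5, 3))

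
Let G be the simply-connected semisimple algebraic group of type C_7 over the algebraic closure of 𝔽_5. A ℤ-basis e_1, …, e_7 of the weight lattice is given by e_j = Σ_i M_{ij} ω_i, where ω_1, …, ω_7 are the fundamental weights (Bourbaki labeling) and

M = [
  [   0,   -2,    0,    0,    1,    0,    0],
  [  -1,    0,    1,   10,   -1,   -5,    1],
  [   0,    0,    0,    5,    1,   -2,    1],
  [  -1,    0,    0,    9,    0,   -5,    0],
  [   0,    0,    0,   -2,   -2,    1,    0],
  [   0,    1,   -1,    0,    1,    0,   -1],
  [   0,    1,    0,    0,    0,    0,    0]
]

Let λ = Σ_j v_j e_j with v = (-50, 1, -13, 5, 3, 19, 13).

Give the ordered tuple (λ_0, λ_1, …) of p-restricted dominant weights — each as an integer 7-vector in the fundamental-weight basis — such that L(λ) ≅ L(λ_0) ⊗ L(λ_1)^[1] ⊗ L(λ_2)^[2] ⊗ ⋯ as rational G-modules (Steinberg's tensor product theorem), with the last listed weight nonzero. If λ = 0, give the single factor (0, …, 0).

((1, 2, 3, 0, 3, 4, 1),)

Compute c_i = Σ_j M_{ij} v_j with v = (-50, 1, -13, 5, 3, 19, 13):
  c_1 = (0)·(-50) + (-2)·(1) + (0)·(-13) + 0·5 + 1·3 + 0·19 + 0·13 = 1
  c_2 = (-1)·(-50) + 0·1 + (1)·(-13) + 10·5 + (-1)·(3) + (-5)·(19) + 1·13 = 2
  c_3 = (0)·(-50) + 0·1 + (0)·(-13) + 5·5 + 1·3 + (-2)·(19) + 1·13 = 3
  c_4 = (-1)·(-50) + 0·1 + (0)·(-13) + 9·5 + 0·3 + (-5)·(19) + 0·13 = 0
  c_5 = (0)·(-50) + 0·1 + (0)·(-13) + (-2)·(5) + (-2)·(3) + 1·19 + 0·13 = 3
  c_6 = (0)·(-50) + 1·1 + (-1)·(-13) + 0·5 + 1·3 + 0·19 + (-1)·(13) = 4
  c_7 = (0)·(-50) + 1·1 + (0)·(-13) + 0·5 + 0·3 + 0·19 + 0·13 = 1
p = 5; digits c_i = Σ_j d_{ij}·5^j, 0 ≤ d_{ij} < 5:
  c_1 = 1 = 1·5^0
  c_2 = 2 = 2·5^0
  c_3 = 3 = 3·5^0
  c_4 = 0
  c_5 = 3 = 3·5^0
  c_6 = 4 = 4·5^0
  c_7 = 1 = 1·5^0
Factor λ_0 = (1, 2, 3, 0, 3, 4, 1)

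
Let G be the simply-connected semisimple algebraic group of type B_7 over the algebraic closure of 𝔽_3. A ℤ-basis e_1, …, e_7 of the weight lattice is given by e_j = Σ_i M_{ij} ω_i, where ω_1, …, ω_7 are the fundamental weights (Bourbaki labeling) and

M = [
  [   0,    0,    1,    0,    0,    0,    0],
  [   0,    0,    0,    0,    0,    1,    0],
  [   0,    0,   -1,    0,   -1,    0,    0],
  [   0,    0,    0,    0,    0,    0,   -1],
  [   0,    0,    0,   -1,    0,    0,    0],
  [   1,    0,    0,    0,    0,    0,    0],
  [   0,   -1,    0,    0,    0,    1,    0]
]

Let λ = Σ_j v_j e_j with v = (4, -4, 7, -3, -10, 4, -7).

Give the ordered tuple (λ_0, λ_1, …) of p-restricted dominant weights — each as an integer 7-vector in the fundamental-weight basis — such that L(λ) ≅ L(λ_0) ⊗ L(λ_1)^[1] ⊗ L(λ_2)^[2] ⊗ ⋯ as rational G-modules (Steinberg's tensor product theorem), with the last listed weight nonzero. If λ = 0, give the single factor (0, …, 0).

ω-coordinates c = M·v, v = (4, -4, 7, -3, -10, 4, -7):
  c_1 = 0*4 + 0*-4 + 1*7 + 0*-3 + 0*-10 + 0*4 + 0*-7 = 7
  c_2 = 0*4 + 0*-4 + 0*7 + 0*-3 + 0*-10 + 1*4 + 0*-7 = 4
  c_3 = 0*4 + 0*-4 + -1*7 + 0*-3 + -1*-10 + 0*4 + 0*-7 = 3
  c_4 = 0*4 + 0*-4 + 0*7 + 0*-3 + 0*-10 + 0*4 + -1*-7 = 7
  c_5 = 0*4 + 0*-4 + 0*7 + -1*-3 + 0*-10 + 0*4 + 0*-7 = 3
  c_6 = 1*4 + 0*-4 + 0*7 + 0*-3 + 0*-10 + 0*4 + 0*-7 = 4
  c_7 = 0*4 + -1*-4 + 0*7 + 0*-3 + 0*-10 + 1*4 + 0*-7 = 8
Expand coordinatewise in base 3:
  c_1 = 7 = 1·3^0 + 2·3^1
  c_2 = 4 = 1·3^0 + 1·3^1
  c_3 = 3 = 0·3^0 + 1·3^1
  c_4 = 7 = 1·3^0 + 2·3^1
  c_5 = 3 = 0·3^0 + 1·3^1
  c_6 = 4 = 1·3^0 + 1·3^1
  c_7 = 8 = 2·3^0 + 2·3^1
Factor λ_0 = (1, 1, 0, 1, 0, 1, 2)
Factor λ_1 = (2, 1, 1, 2, 1, 1, 2)

((1, 1, 0, 1, 0, 1, 2), (2, 1, 1, 2, 1, 1, 2))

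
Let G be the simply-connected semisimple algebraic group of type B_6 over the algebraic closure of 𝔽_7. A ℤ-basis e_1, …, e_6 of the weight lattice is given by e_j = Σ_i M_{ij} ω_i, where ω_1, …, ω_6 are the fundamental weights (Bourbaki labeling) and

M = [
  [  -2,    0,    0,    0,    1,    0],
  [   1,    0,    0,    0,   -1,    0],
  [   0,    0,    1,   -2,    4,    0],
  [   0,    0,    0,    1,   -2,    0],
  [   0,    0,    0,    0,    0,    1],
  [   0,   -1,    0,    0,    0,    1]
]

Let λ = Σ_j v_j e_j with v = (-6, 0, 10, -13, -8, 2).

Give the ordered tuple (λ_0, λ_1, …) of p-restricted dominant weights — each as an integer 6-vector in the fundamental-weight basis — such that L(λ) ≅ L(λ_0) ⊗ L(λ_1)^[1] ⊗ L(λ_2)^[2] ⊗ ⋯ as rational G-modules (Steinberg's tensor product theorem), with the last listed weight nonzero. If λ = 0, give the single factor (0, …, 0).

ω-coordinates c = M·v, v = (-6, 0, 10, -13, -8, 2):
  c_1 = (-2)·(-6) + 0·0 + 0·10 + (0)·(-13) + (1)·(-8) + 0·2 = 4
  c_2 = (1)·(-6) + 0·0 + 0·10 + (0)·(-13) + (-1)·(-8) + 0·2 = 2
  c_3 = (0)·(-6) + 0·0 + 1·10 + (-2)·(-13) + (4)·(-8) + 0·2 = 4
  c_4 = (0)·(-6) + 0·0 + 0·10 + (1)·(-13) + (-2)·(-8) + 0·2 = 3
  c_5 = (0)·(-6) + 0·0 + 0·10 + (0)·(-13) + (0)·(-8) + 1·2 = 2
  c_6 = (0)·(-6) + (-1)·(0) + 0·10 + (0)·(-13) + (0)·(-8) + 1·2 = 2
Base-7 expansion of each c_i:
  c_1 = 4 = 4·7^0
  c_2 = 2 = 2·7^0
  c_3 = 4 = 4·7^0
  c_4 = 3 = 3·7^0
  c_5 = 2 = 2·7^0
  c_6 = 2 = 2·7^0
p-restricted factor λ_0 = (4, 2, 4, 3, 2, 2)

((4, 2, 4, 3, 2, 2),)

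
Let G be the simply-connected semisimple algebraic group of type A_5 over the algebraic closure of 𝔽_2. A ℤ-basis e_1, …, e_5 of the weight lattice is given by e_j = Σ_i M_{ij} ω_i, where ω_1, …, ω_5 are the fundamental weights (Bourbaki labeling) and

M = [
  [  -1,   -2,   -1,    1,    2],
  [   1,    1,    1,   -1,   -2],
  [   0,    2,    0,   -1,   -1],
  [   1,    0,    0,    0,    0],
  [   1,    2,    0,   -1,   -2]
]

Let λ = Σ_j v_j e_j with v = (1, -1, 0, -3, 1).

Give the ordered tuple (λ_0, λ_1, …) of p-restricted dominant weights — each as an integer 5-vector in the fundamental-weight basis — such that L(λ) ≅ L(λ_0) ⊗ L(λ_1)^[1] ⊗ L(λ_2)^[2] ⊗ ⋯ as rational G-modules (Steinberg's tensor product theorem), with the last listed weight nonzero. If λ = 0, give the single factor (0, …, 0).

((0, 1, 0, 1, 0),)

In the fundamental-weight basis, λ has coordinates c = M·v (v = (1, -1, 0, -3, 1)):
  c_1 = (-1)·(1) + (-2)·(-1) + (-1)·(0) + (1)·(-3) + (2)·(1) = 0
  c_2 = (1)·(1) + (1)·(-1) + (1)·(0) + (-1)·(-3) + (-2)·(1) = 1
  c_3 = (0)·(1) + (2)·(-1) + (0)·(0) + (-1)·(-3) + (-1)·(1) = 0
  c_4 = (1)·(1) + (0)·(-1) + (0)·(0) + (0)·(-3) + (0)·(1) = 1
  c_5 = (1)·(1) + (2)·(-1) + (0)·(0) + (-1)·(-3) + (-2)·(1) = 0
Expand coordinatewise in base 2:
  c_1 = 0
  c_2 = 1 = 1·2^0
  c_3 = 0
  c_4 = 1 = 1·2^0
  c_5 = 0
p-restricted factor λ_0 = (0, 1, 0, 1, 0)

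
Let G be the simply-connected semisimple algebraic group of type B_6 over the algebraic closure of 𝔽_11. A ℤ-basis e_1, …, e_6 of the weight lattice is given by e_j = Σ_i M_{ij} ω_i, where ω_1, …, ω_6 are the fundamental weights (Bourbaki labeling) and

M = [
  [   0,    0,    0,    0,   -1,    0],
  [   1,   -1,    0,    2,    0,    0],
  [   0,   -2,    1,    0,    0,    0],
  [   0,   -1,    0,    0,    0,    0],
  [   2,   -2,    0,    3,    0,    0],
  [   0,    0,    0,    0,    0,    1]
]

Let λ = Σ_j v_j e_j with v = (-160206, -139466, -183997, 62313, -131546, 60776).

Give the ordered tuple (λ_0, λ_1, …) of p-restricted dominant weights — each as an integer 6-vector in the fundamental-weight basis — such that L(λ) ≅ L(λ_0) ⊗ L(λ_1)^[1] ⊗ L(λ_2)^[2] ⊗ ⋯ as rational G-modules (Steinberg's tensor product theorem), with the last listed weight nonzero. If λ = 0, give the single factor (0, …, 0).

ω-coordinates c = M·v, v = (-160206, -139466, -183997, 62313, -131546, 60776):
  c_1 = (0)·(-160206) + (0)·(-139466) + (0)·(-183997) + (0)·(62313) + (-1)·(-131546) + (0)·(60776) = 131546
  c_2 = (1)·(-160206) + (-1)·(-139466) + (0)·(-183997) + (2)·(62313) + (0)·(-131546) + (0)·(60776) = 103886
  c_3 = (0)·(-160206) + (-2)·(-139466) + (1)·(-183997) + (0)·(62313) + (0)·(-131546) + (0)·(60776) = 94935
  c_4 = (0)·(-160206) + (-1)·(-139466) + (0)·(-183997) + (0)·(62313) + (0)·(-131546) + (0)·(60776) = 139466
  c_5 = (2)·(-160206) + (-2)·(-139466) + (0)·(-183997) + (3)·(62313) + (0)·(-131546) + (0)·(60776) = 145459
  c_6 = (0)·(-160206) + (0)·(-139466) + (0)·(-183997) + (0)·(62313) + (0)·(-131546) + (1)·(60776) = 60776
p = 11; digits c_i = Σ_j d_{ij}·11^j, 0 ≤ d_{ij} < 11:
  c_1 = 131546 = 8·11^0 + 1·11^1 + 9·11^2 + 10·11^3 + 8·11^4
  c_2 = 103886 = 2·11^0 + 6·11^1 + 0·11^2 + 1·11^3 + 7·11^4
  c_3 = 94935 = 5·11^0 + 6·11^1 + 3·11^2 + 5·11^3 + 6·11^4
  c_4 = 139466 = 8·11^0 + 6·11^1 + 8·11^2 + 5·11^3 + 9·11^4
  c_5 = 145459 = 6·11^0 + 1·11^1 + 3·11^2 + 10·11^3 + 9·11^4
  c_6 = 60776 = 1·11^0 + 3·11^1 + 7·11^2 + 1·11^3 + 4·11^4
λ_0 = (8, 2, 5, 8, 6, 1)
λ_1 = (1, 6, 6, 6, 1, 3)
λ_2 = (9, 0, 3, 8, 3, 7)
λ_3 = (10, 1, 5, 5, 10, 1)
λ_4 = (8, 7, 6, 9, 9, 4)

((8, 2, 5, 8, 6, 1), (1, 6, 6, 6, 1, 3), (9, 0, 3, 8, 3, 7), (10, 1, 5, 5, 10, 1), (8, 7, 6, 9, 9, 4))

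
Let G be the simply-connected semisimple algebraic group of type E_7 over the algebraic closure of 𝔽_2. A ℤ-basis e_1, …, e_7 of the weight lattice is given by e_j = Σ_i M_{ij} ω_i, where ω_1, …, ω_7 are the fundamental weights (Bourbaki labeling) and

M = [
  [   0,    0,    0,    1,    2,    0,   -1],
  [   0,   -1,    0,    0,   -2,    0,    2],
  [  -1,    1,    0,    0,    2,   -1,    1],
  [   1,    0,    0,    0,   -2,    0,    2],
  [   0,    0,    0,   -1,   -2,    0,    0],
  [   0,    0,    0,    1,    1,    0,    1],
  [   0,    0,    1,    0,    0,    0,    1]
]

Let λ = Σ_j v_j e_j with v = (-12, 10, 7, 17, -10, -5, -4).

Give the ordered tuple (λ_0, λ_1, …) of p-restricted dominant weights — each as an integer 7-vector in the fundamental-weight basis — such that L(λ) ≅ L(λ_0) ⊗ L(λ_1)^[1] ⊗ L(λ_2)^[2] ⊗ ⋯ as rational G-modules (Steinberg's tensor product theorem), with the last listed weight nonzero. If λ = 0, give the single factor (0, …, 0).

Compute c_i = Σ_j M_{ij} v_j with v = (-12, 10, 7, 17, -10, -5, -4):
  c_1 = (0)·(-12) + 0·10 + 0·7 + 1·17 + (2)·(-10) + (0)·(-5) + (-1)·(-4) = 1
  c_2 = (0)·(-12) + (-1)·(10) + 0·7 + 0·17 + (-2)·(-10) + (0)·(-5) + (2)·(-4) = 2
  c_3 = (-1)·(-12) + 1·10 + 0·7 + 0·17 + (2)·(-10) + (-1)·(-5) + (1)·(-4) = 3
  c_4 = (1)·(-12) + 0·10 + 0·7 + 0·17 + (-2)·(-10) + (0)·(-5) + (2)·(-4) = 0
  c_5 = (0)·(-12) + 0·10 + 0·7 + (-1)·(17) + (-2)·(-10) + (0)·(-5) + (0)·(-4) = 3
  c_6 = (0)·(-12) + 0·10 + 0·7 + 1·17 + (1)·(-10) + (0)·(-5) + (1)·(-4) = 3
  c_7 = (0)·(-12) + 0·10 + 1·7 + 0·17 + (0)·(-10) + (0)·(-5) + (1)·(-4) = 3
Expand coordinatewise in base 2:
  c_1 = 1 = 1·2^0
  c_2 = 2 = 0·2^0 + 1·2^1
  c_3 = 3 = 1·2^0 + 1·2^1
  c_4 = 0
  c_5 = 3 = 1·2^0 + 1·2^1
  c_6 = 3 = 1·2^0 + 1·2^1
  c_7 = 3 = 1·2^0 + 1·2^1
λ_0 = (1, 0, 1, 0, 1, 1, 1)
λ_1 = (0, 1, 1, 0, 1, 1, 1)

((1, 0, 1, 0, 1, 1, 1), (0, 1, 1, 0, 1, 1, 1))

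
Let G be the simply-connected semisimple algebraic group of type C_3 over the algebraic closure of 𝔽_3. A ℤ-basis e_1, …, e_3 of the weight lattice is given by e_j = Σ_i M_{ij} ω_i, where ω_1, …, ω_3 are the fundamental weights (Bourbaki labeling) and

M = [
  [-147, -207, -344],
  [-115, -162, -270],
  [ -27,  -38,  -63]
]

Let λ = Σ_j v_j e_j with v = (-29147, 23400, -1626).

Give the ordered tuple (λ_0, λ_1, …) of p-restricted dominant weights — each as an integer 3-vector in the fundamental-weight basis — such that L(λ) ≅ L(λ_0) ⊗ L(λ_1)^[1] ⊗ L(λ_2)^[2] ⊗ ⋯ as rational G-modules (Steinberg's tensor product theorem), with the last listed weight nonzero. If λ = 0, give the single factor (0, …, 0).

((0, 2, 0), (0, 2, 0), (2, 1, 2), (2, 1, 1), (1, 1, 2))

Compute c_i = Σ_j M_{ij} v_j with v = (-29147, 23400, -1626):
  c_1 = (-147)·(-29147) + (-207)·(23400) + (-344)·(-1626) = 153
  c_2 = (-115)·(-29147) + (-162)·(23400) + (-270)·(-1626) = 125
  c_3 = (-27)·(-29147) + (-38)·(23400) + (-63)·(-1626) = 207
Expand coordinatewise in base 3:
  c_1 = 153 = 0·3^0 + 0·3^1 + 2·3^2 + 2·3^3 + 1·3^4
  c_2 = 125 = 2·3^0 + 2·3^1 + 1·3^2 + 1·3^3 + 1·3^4
  c_3 = 207 = 0·3^0 + 0·3^1 + 2·3^2 + 1·3^3 + 2·3^4
p-restricted factor λ_0 = (0, 2, 0)
p-restricted factor λ_1 = (0, 2, 0)
p-restricted factor λ_2 = (2, 1, 2)
p-restricted factor λ_3 = (2, 1, 1)
p-restricted factor λ_4 = (1, 1, 2)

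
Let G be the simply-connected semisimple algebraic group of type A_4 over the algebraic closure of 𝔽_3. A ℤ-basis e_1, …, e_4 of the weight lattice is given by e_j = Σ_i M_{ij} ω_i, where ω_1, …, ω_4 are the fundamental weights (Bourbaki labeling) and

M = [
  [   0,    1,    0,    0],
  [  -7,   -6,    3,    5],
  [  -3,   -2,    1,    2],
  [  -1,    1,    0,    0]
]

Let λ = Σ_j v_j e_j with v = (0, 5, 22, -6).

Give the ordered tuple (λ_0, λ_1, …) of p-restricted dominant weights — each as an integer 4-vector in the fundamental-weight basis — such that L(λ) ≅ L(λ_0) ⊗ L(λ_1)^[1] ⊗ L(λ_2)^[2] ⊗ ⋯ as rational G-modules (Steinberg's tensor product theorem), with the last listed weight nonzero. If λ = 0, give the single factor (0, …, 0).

Converting to the ω-basis (c_i = row i of M dotted with v = (0, 5, 22, -6)):
  c_1 = 0·0 + 1·5 + 0·22 + (0)·(-6) = 5
  c_2 = (-7)·(0) + (-6)·(5) + 3·22 + (5)·(-6) = 6
  c_3 = (-3)·(0) + (-2)·(5) + 1·22 + (2)·(-6) = 0
  c_4 = (-1)·(0) + 1·5 + 0·22 + (0)·(-6) = 5
Base-3 expansion of each c_i:
  c_1 = 5 = 2·3^0 + 1·3^1
  c_2 = 6 = 0·3^0 + 2·3^1
  c_3 = 0
  c_4 = 5 = 2·3^0 + 1·3^1
p-restricted factor λ_0 = (2, 0, 0, 2)
p-restricted factor λ_1 = (1, 2, 0, 1)

((2, 0, 0, 2), (1, 2, 0, 1))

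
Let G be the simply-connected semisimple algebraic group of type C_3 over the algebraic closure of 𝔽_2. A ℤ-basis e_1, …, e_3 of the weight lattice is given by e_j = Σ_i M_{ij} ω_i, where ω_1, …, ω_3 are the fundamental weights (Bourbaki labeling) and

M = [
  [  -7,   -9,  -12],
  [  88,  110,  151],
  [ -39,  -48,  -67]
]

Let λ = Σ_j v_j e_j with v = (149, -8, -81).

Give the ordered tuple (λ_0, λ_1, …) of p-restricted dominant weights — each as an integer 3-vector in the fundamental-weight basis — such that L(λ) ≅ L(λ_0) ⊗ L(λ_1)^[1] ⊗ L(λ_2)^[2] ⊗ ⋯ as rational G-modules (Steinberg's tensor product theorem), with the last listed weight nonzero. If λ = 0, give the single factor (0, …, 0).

Change of basis e → ω: c = M·v where v = (149, -8, -81):
  c_1 = (-7)·(149) + (-9)·(-8) + (-12)·(-81) = 1
  c_2 = (88)·(149) + (110)·(-8) + (151)·(-81) = 1
  c_3 = (-39)·(149) + (-48)·(-8) + (-67)·(-81) = 0
Writing each c_i in base p = 2:
  c_1 = 1 = 1·2^0
  c_2 = 1 = 1·2^0
  c_3 = 0
λ_0 = (1, 1, 0)

((1, 1, 0),)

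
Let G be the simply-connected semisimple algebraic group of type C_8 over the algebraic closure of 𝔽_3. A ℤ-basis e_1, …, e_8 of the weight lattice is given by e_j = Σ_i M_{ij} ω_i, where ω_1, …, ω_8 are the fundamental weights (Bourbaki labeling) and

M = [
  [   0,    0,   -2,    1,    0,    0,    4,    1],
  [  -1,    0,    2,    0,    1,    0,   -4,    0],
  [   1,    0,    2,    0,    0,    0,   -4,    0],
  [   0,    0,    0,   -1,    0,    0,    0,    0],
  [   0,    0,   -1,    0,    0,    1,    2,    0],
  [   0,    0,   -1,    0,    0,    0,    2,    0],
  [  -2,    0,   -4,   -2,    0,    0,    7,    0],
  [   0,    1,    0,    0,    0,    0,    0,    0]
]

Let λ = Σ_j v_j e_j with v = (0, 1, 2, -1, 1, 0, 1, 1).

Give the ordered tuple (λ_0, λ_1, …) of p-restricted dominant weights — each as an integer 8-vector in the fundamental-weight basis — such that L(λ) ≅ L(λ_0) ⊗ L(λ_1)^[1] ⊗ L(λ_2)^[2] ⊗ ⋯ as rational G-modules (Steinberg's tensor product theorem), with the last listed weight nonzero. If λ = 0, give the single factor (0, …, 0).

((0, 1, 0, 1, 0, 0, 1, 1),)

Compute c_i = Σ_j M_{ij} v_j with v = (0, 1, 2, -1, 1, 0, 1, 1):
  c_1 = 0·0 + 0·1 + (-2)·(2) + (1)·(-1) + 0·1 + 0·0 + 4·1 + 1·1 = 0
  c_2 = (-1)·(0) + 0·1 + 2·2 + (0)·(-1) + 1·1 + 0·0 + (-4)·(1) + 0·1 = 1
  c_3 = 1·0 + 0·1 + 2·2 + (0)·(-1) + 0·1 + 0·0 + (-4)·(1) + 0·1 = 0
  c_4 = 0·0 + 0·1 + 0·2 + (-1)·(-1) + 0·1 + 0·0 + 0·1 + 0·1 = 1
  c_5 = 0·0 + 0·1 + (-1)·(2) + (0)·(-1) + 0·1 + 1·0 + 2·1 + 0·1 = 0
  c_6 = 0·0 + 0·1 + (-1)·(2) + (0)·(-1) + 0·1 + 0·0 + 2·1 + 0·1 = 0
  c_7 = (-2)·(0) + 0·1 + (-4)·(2) + (-2)·(-1) + 0·1 + 0·0 + 7·1 + 0·1 = 1
  c_8 = 0·0 + 1·1 + 0·2 + (0)·(-1) + 0·1 + 0·0 + 0·1 + 0·1 = 1
Writing each c_i in base p = 3:
  c_1 = 0
  c_2 = 1 = 1·3^0
  c_3 = 0
  c_4 = 1 = 1·3^0
  c_5 = 0
  c_6 = 0
  c_7 = 1 = 1·3^0
  c_8 = 1 = 1·3^0
p-restricted factor λ_0 = (0, 1, 0, 1, 0, 0, 1, 1)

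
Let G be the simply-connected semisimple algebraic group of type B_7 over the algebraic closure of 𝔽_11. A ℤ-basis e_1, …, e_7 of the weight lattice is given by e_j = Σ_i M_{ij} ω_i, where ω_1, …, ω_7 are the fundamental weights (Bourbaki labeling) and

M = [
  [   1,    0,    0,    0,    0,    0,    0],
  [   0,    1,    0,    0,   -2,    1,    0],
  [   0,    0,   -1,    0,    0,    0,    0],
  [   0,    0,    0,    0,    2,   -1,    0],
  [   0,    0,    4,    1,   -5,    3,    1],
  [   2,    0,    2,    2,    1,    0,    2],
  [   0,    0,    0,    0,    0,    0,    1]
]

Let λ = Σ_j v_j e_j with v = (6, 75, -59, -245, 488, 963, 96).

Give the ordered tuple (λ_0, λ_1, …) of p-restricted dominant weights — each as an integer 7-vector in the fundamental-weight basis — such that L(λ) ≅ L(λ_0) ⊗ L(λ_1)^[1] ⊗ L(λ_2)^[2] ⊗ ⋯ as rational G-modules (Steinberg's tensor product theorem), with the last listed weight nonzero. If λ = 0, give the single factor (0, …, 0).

ω-coordinates c = M·v, v = (6, 75, -59, -245, 488, 963, 96):
  c_1 = 1*6 + 0*75 + 0*-59 + 0*-245 + 0*488 + 0*963 + 0*96 = 6
  c_2 = 0*6 + 1*75 + 0*-59 + 0*-245 + -2*488 + 1*963 + 0*96 = 62
  c_3 = 0*6 + 0*75 + -1*-59 + 0*-245 + 0*488 + 0*963 + 0*96 = 59
  c_4 = 0*6 + 0*75 + 0*-59 + 0*-245 + 2*488 + -1*963 + 0*96 = 13
  c_5 = 0*6 + 0*75 + 4*-59 + 1*-245 + -5*488 + 3*963 + 1*96 = 64
  c_6 = 2*6 + 0*75 + 2*-59 + 2*-245 + 1*488 + 0*963 + 2*96 = 84
  c_7 = 0*6 + 0*75 + 0*-59 + 0*-245 + 0*488 + 0*963 + 1*96 = 96
Expand coordinatewise in base 11:
  c_1 = 6 = 6·11^0
  c_2 = 62 = 7·11^0 + 5·11^1
  c_3 = 59 = 4·11^0 + 5·11^1
  c_4 = 13 = 2·11^0 + 1·11^1
  c_5 = 64 = 9·11^0 + 5·11^1
  c_6 = 84 = 7·11^0 + 7·11^1
  c_7 = 96 = 8·11^0 + 8·11^1
Factor λ_0 = (6, 7, 4, 2, 9, 7, 8)
Factor λ_1 = (0, 5, 5, 1, 5, 7, 8)

((6, 7, 4, 2, 9, 7, 8), (0, 5, 5, 1, 5, 7, 8))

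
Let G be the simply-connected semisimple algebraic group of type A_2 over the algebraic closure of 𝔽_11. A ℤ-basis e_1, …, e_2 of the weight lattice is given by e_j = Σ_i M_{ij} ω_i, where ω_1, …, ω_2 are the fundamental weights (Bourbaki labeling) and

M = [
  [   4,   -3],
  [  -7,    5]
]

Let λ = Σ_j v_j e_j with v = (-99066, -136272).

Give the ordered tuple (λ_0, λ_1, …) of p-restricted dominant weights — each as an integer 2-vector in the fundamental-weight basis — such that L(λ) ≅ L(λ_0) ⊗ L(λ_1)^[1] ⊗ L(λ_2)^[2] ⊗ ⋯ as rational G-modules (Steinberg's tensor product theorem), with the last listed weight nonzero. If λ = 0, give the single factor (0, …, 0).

Change of basis e → ω: c = M·v where v = (-99066, -136272):
  c_1 = 4*-99066 + -3*-136272 = 12552
  c_2 = -7*-99066 + 5*-136272 = 12102
Writing each c_i in base p = 11:
  c_1 = 12552 = 1·11^0 + 8·11^1 + 4·11^2 + 9·11^3
  c_2 = 12102 = 2·11^0 + 0·11^1 + 1·11^2 + 9·11^3
p-restricted factor λ_0 = (1, 2)
p-restricted factor λ_1 = (8, 0)
p-restricted factor λ_2 = (4, 1)
p-restricted factor λ_3 = (9, 9)

((1, 2), (8, 0), (4, 1), (9, 9))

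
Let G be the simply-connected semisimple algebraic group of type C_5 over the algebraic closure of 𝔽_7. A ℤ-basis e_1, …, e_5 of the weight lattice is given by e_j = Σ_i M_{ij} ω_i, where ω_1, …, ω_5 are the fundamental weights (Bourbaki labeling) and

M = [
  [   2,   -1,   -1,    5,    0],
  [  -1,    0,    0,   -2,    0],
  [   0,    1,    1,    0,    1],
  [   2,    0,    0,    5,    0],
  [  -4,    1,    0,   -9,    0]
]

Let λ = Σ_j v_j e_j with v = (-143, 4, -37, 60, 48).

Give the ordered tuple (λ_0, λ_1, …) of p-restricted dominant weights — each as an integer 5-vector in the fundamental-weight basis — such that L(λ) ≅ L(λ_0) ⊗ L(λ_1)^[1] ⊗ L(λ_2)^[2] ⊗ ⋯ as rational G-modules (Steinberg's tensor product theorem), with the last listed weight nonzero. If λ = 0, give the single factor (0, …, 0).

Compute c_i = Σ_j M_{ij} v_j with v = (-143, 4, -37, 60, 48):
  c_1 = (2)·(-143) + (-1)·(4) + (-1)·(-37) + 5·60 + 0·48 = 47
  c_2 = (-1)·(-143) + 0·4 + (0)·(-37) + (-2)·(60) + 0·48 = 23
  c_3 = (0)·(-143) + 1·4 + (1)·(-37) + 0·60 + 1·48 = 15
  c_4 = (2)·(-143) + 0·4 + (0)·(-37) + 5·60 + 0·48 = 14
  c_5 = (-4)·(-143) + 1·4 + (0)·(-37) + (-9)·(60) + 0·48 = 36
Expand coordinatewise in base 7:
  c_1 = 47 = 5·7^0 + 6·7^1
  c_2 = 23 = 2·7^0 + 3·7^1
  c_3 = 15 = 1·7^0 + 2·7^1
  c_4 = 14 = 0·7^0 + 2·7^1
  c_5 = 36 = 1·7^0 + 5·7^1
λ_0 = (5, 2, 1, 0, 1)
λ_1 = (6, 3, 2, 2, 5)

((5, 2, 1, 0, 1), (6, 3, 2, 2, 5))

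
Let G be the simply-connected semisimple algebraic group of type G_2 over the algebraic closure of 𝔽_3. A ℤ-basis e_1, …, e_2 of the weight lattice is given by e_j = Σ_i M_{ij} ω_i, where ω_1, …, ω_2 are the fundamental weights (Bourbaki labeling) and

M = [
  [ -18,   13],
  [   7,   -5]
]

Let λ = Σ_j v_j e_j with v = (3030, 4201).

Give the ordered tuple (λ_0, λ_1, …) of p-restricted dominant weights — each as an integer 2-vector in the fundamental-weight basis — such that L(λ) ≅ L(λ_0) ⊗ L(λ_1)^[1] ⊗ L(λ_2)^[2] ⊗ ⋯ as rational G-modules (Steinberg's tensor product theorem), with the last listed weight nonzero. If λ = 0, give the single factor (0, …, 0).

((1, 1), (0, 2), (2, 1), (2, 1), (0, 2))

Converting to the ω-basis (c_i = row i of M dotted with v = (3030, 4201)):
  c_1 = (-18)·(3030) + (13)·(4201) = 73
  c_2 = (7)·(3030) + (-5)·(4201) = 205
Base-3 expansion of each c_i:
  c_1 = 73 = 1·3^0 + 0·3^1 + 2·3^2 + 2·3^3
  c_2 = 205 = 1·3^0 + 2·3^1 + 1·3^2 + 1·3^3 + 2·3^4
λ_0 = (1, 1)
λ_1 = (0, 2)
λ_2 = (2, 1)
λ_3 = (2, 1)
λ_4 = (0, 2)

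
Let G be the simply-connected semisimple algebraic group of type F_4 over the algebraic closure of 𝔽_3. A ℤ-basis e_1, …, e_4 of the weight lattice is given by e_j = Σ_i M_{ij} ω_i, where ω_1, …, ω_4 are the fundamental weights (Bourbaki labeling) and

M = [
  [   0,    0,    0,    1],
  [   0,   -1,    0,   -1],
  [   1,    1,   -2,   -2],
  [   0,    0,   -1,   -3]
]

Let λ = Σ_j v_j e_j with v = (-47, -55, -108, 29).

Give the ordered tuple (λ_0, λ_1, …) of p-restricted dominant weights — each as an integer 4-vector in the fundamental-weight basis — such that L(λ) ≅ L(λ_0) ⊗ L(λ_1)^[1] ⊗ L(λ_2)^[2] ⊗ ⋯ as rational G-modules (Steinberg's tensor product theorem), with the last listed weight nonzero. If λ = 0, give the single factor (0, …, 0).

ω-coordinates c = M·v, v = (-47, -55, -108, 29):
  c_1 = (0)·(-47) + (0)·(-55) + (0)·(-108) + 1·29 = 29
  c_2 = (0)·(-47) + (-1)·(-55) + (0)·(-108) + (-1)·(29) = 26
  c_3 = (1)·(-47) + (1)·(-55) + (-2)·(-108) + (-2)·(29) = 56
  c_4 = (0)·(-47) + (0)·(-55) + (-1)·(-108) + (-3)·(29) = 21
p = 3; digits c_i = Σ_j d_{ij}·3^j, 0 ≤ d_{ij} < 3:
  c_1 = 29 = 2·3^0 + 0·3^1 + 0·3^2 + 1·3^3
  c_2 = 26 = 2·3^0 + 2·3^1 + 2·3^2
  c_3 = 56 = 2·3^0 + 0·3^1 + 0·3^2 + 2·3^3
  c_4 = 21 = 0·3^0 + 1·3^1 + 2·3^2
Factor λ_0 = (2, 2, 2, 0)
Factor λ_1 = (0, 2, 0, 1)
Factor λ_2 = (0, 2, 0, 2)
Factor λ_3 = (1, 0, 2, 0)

((2, 2, 2, 0), (0, 2, 0, 1), (0, 2, 0, 2), (1, 0, 2, 0))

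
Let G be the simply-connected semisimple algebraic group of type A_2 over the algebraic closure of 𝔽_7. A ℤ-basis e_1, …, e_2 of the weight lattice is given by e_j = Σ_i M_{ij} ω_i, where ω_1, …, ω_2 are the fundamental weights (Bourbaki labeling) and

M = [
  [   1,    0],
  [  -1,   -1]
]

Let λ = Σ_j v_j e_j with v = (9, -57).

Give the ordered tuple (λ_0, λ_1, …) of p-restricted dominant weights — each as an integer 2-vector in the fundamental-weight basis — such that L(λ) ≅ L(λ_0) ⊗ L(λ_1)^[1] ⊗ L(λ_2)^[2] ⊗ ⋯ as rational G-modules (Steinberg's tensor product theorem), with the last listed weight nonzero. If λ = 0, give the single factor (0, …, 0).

ω-coordinates c = M·v, v = (9, -57):
  c_1 = (1)·(9) + (0)·(-57) = 9
  c_2 = (-1)·(9) + (-1)·(-57) = 48
Expand coordinatewise in base 7:
  c_1 = 9 = 2·7^0 + 1·7^1
  c_2 = 48 = 6·7^0 + 6·7^1
λ_0 = (2, 6)
λ_1 = (1, 6)

((2, 6), (1, 6))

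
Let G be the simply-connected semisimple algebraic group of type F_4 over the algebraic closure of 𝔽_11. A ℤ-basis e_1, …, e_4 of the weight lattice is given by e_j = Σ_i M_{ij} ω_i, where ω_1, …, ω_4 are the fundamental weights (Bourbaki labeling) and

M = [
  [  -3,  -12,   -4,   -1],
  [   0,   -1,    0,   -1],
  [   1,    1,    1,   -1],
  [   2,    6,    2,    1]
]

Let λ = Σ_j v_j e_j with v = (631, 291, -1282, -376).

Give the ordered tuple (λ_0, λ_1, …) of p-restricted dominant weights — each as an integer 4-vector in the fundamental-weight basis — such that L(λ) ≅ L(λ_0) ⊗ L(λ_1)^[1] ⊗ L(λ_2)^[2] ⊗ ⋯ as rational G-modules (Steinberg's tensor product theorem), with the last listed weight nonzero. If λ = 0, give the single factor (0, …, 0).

Change of basis e → ω: c = M·v where v = (631, 291, -1282, -376):
  c_1 = (-3)·(631) + (-12)·(291) + (-4)·(-1282) + (-1)·(-376) = 119
  c_2 = (0)·(631) + (-1)·(291) + (0)·(-1282) + (-1)·(-376) = 85
  c_3 = (1)·(631) + (1)·(291) + (1)·(-1282) + (-1)·(-376) = 16
  c_4 = (2)·(631) + (6)·(291) + (2)·(-1282) + (1)·(-376) = 68
Writing each c_i in base p = 11:
  c_1 = 119 = 9·11^0 + 10·11^1
  c_2 = 85 = 8·11^0 + 7·11^1
  c_3 = 16 = 5·11^0 + 1·11^1
  c_4 = 68 = 2·11^0 + 6·11^1
Factor λ_0 = (9, 8, 5, 2)
Factor λ_1 = (10, 7, 1, 6)

((9, 8, 5, 2), (10, 7, 1, 6))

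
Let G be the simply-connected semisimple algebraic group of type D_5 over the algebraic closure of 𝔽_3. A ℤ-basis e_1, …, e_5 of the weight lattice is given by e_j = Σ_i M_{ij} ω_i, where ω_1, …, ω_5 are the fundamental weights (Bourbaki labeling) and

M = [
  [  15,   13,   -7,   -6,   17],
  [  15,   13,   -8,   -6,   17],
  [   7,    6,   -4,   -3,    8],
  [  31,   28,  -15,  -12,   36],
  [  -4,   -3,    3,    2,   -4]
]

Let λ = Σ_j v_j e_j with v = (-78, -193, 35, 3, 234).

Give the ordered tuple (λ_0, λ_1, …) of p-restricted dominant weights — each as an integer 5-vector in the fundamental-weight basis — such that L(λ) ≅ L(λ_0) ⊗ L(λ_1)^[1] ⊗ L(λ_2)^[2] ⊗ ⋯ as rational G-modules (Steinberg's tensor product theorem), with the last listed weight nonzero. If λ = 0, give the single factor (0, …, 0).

((0, 1, 1, 2, 0), (0, 0, 0, 1, 1), (1, 0, 2, 1, 1), (1, 0, 0, 1, 2))

In the fundamental-weight basis, λ has coordinates c = M·v (v = (-78, -193, 35, 3, 234)):
  c_1 = (15)·(-78) + (13)·(-193) + (-7)·(35) + (-6)·(3) + 17·234 = 36
  c_2 = (15)·(-78) + (13)·(-193) + (-8)·(35) + (-6)·(3) + 17·234 = 1
  c_3 = (7)·(-78) + (6)·(-193) + (-4)·(35) + (-3)·(3) + 8·234 = 19
  c_4 = (31)·(-78) + (28)·(-193) + (-15)·(35) + (-12)·(3) + 36·234 = 41
  c_5 = (-4)·(-78) + (-3)·(-193) + 3·35 + 2·3 + (-4)·(234) = 66
Expand coordinatewise in base 3:
  c_1 = 36 = 0·3^0 + 0·3^1 + 1·3^2 + 1·3^3
  c_2 = 1 = 1·3^0
  c_3 = 19 = 1·3^0 + 0·3^1 + 2·3^2
  c_4 = 41 = 2·3^0 + 1·3^1 + 1·3^2 + 1·3^3
  c_5 = 66 = 0·3^0 + 1·3^1 + 1·3^2 + 2·3^3
λ_0 = (0, 1, 1, 2, 0)
λ_1 = (0, 0, 0, 1, 1)
λ_2 = (1, 0, 2, 1, 1)
λ_3 = (1, 0, 0, 1, 2)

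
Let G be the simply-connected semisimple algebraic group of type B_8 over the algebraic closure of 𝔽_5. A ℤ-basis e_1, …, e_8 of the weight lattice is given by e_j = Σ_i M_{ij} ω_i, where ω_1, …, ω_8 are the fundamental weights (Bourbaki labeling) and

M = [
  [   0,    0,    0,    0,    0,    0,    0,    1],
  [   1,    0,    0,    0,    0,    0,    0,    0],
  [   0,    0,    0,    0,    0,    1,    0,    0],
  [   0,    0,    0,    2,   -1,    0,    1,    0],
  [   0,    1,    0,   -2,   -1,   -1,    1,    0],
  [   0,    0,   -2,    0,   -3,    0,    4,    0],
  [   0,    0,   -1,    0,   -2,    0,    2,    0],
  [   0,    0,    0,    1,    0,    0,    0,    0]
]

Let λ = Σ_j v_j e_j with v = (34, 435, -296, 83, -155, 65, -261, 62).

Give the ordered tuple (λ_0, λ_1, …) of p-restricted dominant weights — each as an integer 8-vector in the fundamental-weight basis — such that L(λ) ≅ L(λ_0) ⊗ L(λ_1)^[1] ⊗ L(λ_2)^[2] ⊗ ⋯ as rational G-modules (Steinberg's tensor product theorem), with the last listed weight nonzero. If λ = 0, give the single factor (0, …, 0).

Change of basis e → ω: c = M·v where v = (34, 435, -296, 83, -155, 65, -261, 62):
  c_1 = (0)·(34) + (0)·(435) + (0)·(-296) + (0)·(83) + (0)·(-155) + (0)·(65) + (0)·(-261) + (1)·(62) = 62
  c_2 = (1)·(34) + (0)·(435) + (0)·(-296) + (0)·(83) + (0)·(-155) + (0)·(65) + (0)·(-261) + (0)·(62) = 34
  c_3 = (0)·(34) + (0)·(435) + (0)·(-296) + (0)·(83) + (0)·(-155) + (1)·(65) + (0)·(-261) + (0)·(62) = 65
  c_4 = (0)·(34) + (0)·(435) + (0)·(-296) + (2)·(83) + (-1)·(-155) + (0)·(65) + (1)·(-261) + (0)·(62) = 60
  c_5 = (0)·(34) + (1)·(435) + (0)·(-296) + (-2)·(83) + (-1)·(-155) + (-1)·(65) + (1)·(-261) + (0)·(62) = 98
  c_6 = (0)·(34) + (0)·(435) + (-2)·(-296) + (0)·(83) + (-3)·(-155) + (0)·(65) + (4)·(-261) + (0)·(62) = 13
  c_7 = (0)·(34) + (0)·(435) + (-1)·(-296) + (0)·(83) + (-2)·(-155) + (0)·(65) + (2)·(-261) + (0)·(62) = 84
  c_8 = (0)·(34) + (0)·(435) + (0)·(-296) + (1)·(83) + (0)·(-155) + (0)·(65) + (0)·(-261) + (0)·(62) = 83
Writing each c_i in base p = 5:
  c_1 = 62 = 2·5^0 + 2·5^1 + 2·5^2
  c_2 = 34 = 4·5^0 + 1·5^1 + 1·5^2
  c_3 = 65 = 0·5^0 + 3·5^1 + 2·5^2
  c_4 = 60 = 0·5^0 + 2·5^1 + 2·5^2
  c_5 = 98 = 3·5^0 + 4·5^1 + 3·5^2
  c_6 = 13 = 3·5^0 + 2·5^1
  c_7 = 84 = 4·5^0 + 1·5^1 + 3·5^2
  c_8 = 83 = 3·5^0 + 1·5^1 + 3·5^2
Factor λ_0 = (2, 4, 0, 0, 3, 3, 4, 3)
Factor λ_1 = (2, 1, 3, 2, 4, 2, 1, 1)
Factor λ_2 = (2, 1, 2, 2, 3, 0, 3, 3)

((2, 4, 0, 0, 3, 3, 4, 3), (2, 1, 3, 2, 4, 2, 1, 1), (2, 1, 2, 2, 3, 0, 3, 3))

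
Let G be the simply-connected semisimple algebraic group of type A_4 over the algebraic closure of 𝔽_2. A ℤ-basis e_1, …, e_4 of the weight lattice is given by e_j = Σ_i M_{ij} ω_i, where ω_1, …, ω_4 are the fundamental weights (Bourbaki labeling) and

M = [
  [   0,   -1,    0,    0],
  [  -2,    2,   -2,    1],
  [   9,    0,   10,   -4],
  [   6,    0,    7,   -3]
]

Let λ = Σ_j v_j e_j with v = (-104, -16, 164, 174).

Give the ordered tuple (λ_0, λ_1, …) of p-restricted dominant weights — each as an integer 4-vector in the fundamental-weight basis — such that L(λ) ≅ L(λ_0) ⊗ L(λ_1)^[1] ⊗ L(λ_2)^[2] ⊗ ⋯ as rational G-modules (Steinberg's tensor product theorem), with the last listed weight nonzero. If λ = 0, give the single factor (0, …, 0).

Compute c_i = Σ_j M_{ij} v_j with v = (-104, -16, 164, 174):
  c_1 = (0)·(-104) + (-1)·(-16) + (0)·(164) + (0)·(174) = 16
  c_2 = (-2)·(-104) + (2)·(-16) + (-2)·(164) + (1)·(174) = 22
  c_3 = (9)·(-104) + (0)·(-16) + (10)·(164) + (-4)·(174) = 8
  c_4 = (6)·(-104) + (0)·(-16) + (7)·(164) + (-3)·(174) = 2
Base-2 expansion of each c_i:
  c_1 = 16 = 0·2^0 + 0·2^1 + 0·2^2 + 0·2^3 + 1·2^4
  c_2 = 22 = 0·2^0 + 1·2^1 + 1·2^2 + 0·2^3 + 1·2^4
  c_3 = 8 = 0·2^0 + 0·2^1 + 0·2^2 + 1·2^3
  c_4 = 2 = 0·2^0 + 1·2^1
p-restricted factor λ_0 = (0, 0, 0, 0)
p-restricted factor λ_1 = (0, 1, 0, 1)
p-restricted factor λ_2 = (0, 1, 0, 0)
p-restricted factor λ_3 = (0, 0, 1, 0)
p-restricted factor λ_4 = (1, 1, 0, 0)

((0, 0, 0, 0), (0, 1, 0, 1), (0, 1, 0, 0), (0, 0, 1, 0), (1, 1, 0, 0))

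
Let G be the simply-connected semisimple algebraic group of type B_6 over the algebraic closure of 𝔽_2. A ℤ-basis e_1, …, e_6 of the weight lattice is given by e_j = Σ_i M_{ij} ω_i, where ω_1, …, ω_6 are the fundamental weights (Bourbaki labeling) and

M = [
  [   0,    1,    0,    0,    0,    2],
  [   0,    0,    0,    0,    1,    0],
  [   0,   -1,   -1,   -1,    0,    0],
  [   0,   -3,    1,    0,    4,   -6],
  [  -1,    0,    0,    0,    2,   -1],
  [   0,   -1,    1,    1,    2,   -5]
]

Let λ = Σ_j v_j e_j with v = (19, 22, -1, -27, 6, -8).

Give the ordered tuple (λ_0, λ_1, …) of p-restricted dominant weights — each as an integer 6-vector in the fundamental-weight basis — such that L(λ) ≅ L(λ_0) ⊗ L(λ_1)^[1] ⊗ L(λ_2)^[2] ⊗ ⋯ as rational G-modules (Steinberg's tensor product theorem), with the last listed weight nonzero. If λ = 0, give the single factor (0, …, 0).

((0, 0, 0, 1, 1, 0), (1, 1, 1, 0, 0, 1), (1, 1, 1, 1, 0, 0))

Converting to the ω-basis (c_i = row i of M dotted with v = (19, 22, -1, -27, 6, -8)):
  c_1 = 0*19 + 1*22 + 0*-1 + 0*-27 + 0*6 + 2*-8 = 6
  c_2 = 0*19 + 0*22 + 0*-1 + 0*-27 + 1*6 + 0*-8 = 6
  c_3 = 0*19 + -1*22 + -1*-1 + -1*-27 + 0*6 + 0*-8 = 6
  c_4 = 0*19 + -3*22 + 1*-1 + 0*-27 + 4*6 + -6*-8 = 5
  c_5 = -1*19 + 0*22 + 0*-1 + 0*-27 + 2*6 + -1*-8 = 1
  c_6 = 0*19 + -1*22 + 1*-1 + 1*-27 + 2*6 + -5*-8 = 2
Writing each c_i in base p = 2:
  c_1 = 6 = 0·2^0 + 1·2^1 + 1·2^2
  c_2 = 6 = 0·2^0 + 1·2^1 + 1·2^2
  c_3 = 6 = 0·2^0 + 1·2^1 + 1·2^2
  c_4 = 5 = 1·2^0 + 0·2^1 + 1·2^2
  c_5 = 1 = 1·2^0
  c_6 = 2 = 0·2^0 + 1·2^1
p-restricted factor λ_0 = (0, 0, 0, 1, 1, 0)
p-restricted factor λ_1 = (1, 1, 1, 0, 0, 1)
p-restricted factor λ_2 = (1, 1, 1, 1, 0, 0)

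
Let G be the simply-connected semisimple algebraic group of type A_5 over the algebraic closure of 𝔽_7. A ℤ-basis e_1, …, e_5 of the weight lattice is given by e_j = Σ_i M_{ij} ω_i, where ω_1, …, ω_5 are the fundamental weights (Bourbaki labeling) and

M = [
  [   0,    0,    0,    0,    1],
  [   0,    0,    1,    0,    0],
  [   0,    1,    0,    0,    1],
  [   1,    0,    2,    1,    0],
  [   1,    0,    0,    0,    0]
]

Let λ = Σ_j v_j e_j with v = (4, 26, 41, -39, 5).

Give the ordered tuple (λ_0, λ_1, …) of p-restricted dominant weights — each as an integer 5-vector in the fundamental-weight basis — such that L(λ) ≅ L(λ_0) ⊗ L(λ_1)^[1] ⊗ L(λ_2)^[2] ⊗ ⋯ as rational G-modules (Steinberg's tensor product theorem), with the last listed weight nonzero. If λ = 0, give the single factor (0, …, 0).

((5, 6, 3, 5, 4), (0, 5, 4, 6, 0))

Compute c_i = Σ_j M_{ij} v_j with v = (4, 26, 41, -39, 5):
  c_1 = 0·4 + 0·26 + 0·41 + (0)·(-39) + 1·5 = 5
  c_2 = 0·4 + 0·26 + 1·41 + (0)·(-39) + 0·5 = 41
  c_3 = 0·4 + 1·26 + 0·41 + (0)·(-39) + 1·5 = 31
  c_4 = 1·4 + 0·26 + 2·41 + (1)·(-39) + 0·5 = 47
  c_5 = 1·4 + 0·26 + 0·41 + (0)·(-39) + 0·5 = 4
Writing each c_i in base p = 7:
  c_1 = 5 = 5·7^0
  c_2 = 41 = 6·7^0 + 5·7^1
  c_3 = 31 = 3·7^0 + 4·7^1
  c_4 = 47 = 5·7^0 + 6·7^1
  c_5 = 4 = 4·7^0
Factor λ_0 = (5, 6, 3, 5, 4)
Factor λ_1 = (0, 5, 4, 6, 0)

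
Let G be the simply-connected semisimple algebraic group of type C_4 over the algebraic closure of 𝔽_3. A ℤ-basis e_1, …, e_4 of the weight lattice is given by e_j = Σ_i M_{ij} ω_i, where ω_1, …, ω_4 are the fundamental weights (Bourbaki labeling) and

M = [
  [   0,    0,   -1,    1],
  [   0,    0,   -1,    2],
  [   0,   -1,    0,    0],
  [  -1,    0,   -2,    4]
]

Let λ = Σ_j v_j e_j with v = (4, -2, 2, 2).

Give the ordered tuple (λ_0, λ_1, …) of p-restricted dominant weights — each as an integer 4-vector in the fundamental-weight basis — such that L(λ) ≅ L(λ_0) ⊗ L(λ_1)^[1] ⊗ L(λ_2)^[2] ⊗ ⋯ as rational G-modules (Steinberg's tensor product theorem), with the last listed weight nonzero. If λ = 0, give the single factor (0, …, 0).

((0, 2, 2, 0),)

Converting to the ω-basis (c_i = row i of M dotted with v = (4, -2, 2, 2)):
  c_1 = 0*4 + 0*-2 + -1*2 + 1*2 = 0
  c_2 = 0*4 + 0*-2 + -1*2 + 2*2 = 2
  c_3 = 0*4 + -1*-2 + 0*2 + 0*2 = 2
  c_4 = -1*4 + 0*-2 + -2*2 + 4*2 = 0
Writing each c_i in base p = 3:
  c_1 = 0
  c_2 = 2 = 2·3^0
  c_3 = 2 = 2·3^0
  c_4 = 0
Factor λ_0 = (0, 2, 2, 0)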